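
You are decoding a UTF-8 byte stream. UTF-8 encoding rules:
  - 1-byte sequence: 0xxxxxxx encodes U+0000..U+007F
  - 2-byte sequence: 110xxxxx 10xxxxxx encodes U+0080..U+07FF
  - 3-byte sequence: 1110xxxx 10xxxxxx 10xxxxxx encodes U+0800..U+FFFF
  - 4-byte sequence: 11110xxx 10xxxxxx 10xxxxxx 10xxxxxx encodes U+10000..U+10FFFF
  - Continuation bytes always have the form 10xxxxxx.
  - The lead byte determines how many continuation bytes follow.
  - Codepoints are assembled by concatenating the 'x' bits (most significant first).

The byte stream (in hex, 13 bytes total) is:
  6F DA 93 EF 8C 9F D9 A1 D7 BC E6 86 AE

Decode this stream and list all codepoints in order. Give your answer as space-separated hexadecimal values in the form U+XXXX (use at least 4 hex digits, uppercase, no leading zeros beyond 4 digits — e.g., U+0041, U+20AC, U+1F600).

Answer: U+006F U+0693 U+F31F U+0661 U+05FC U+61AE

Derivation:
Byte[0]=6F: 1-byte ASCII. cp=U+006F
Byte[1]=DA: 2-byte lead, need 1 cont bytes. acc=0x1A
Byte[2]=93: continuation. acc=(acc<<6)|0x13=0x693
Completed: cp=U+0693 (starts at byte 1)
Byte[3]=EF: 3-byte lead, need 2 cont bytes. acc=0xF
Byte[4]=8C: continuation. acc=(acc<<6)|0x0C=0x3CC
Byte[5]=9F: continuation. acc=(acc<<6)|0x1F=0xF31F
Completed: cp=U+F31F (starts at byte 3)
Byte[6]=D9: 2-byte lead, need 1 cont bytes. acc=0x19
Byte[7]=A1: continuation. acc=(acc<<6)|0x21=0x661
Completed: cp=U+0661 (starts at byte 6)
Byte[8]=D7: 2-byte lead, need 1 cont bytes. acc=0x17
Byte[9]=BC: continuation. acc=(acc<<6)|0x3C=0x5FC
Completed: cp=U+05FC (starts at byte 8)
Byte[10]=E6: 3-byte lead, need 2 cont bytes. acc=0x6
Byte[11]=86: continuation. acc=(acc<<6)|0x06=0x186
Byte[12]=AE: continuation. acc=(acc<<6)|0x2E=0x61AE
Completed: cp=U+61AE (starts at byte 10)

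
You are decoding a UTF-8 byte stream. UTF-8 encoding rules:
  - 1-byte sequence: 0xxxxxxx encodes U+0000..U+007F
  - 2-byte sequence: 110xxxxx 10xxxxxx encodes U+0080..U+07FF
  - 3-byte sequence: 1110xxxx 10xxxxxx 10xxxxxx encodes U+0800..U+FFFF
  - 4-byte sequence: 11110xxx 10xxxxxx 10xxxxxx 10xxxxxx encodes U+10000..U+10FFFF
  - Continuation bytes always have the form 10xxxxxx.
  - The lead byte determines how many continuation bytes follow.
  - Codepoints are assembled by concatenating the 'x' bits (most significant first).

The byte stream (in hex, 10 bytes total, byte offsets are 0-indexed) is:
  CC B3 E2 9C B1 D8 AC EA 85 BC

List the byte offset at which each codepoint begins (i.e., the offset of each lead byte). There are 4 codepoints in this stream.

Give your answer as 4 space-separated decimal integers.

Byte[0]=CC: 2-byte lead, need 1 cont bytes. acc=0xC
Byte[1]=B3: continuation. acc=(acc<<6)|0x33=0x333
Completed: cp=U+0333 (starts at byte 0)
Byte[2]=E2: 3-byte lead, need 2 cont bytes. acc=0x2
Byte[3]=9C: continuation. acc=(acc<<6)|0x1C=0x9C
Byte[4]=B1: continuation. acc=(acc<<6)|0x31=0x2731
Completed: cp=U+2731 (starts at byte 2)
Byte[5]=D8: 2-byte lead, need 1 cont bytes. acc=0x18
Byte[6]=AC: continuation. acc=(acc<<6)|0x2C=0x62C
Completed: cp=U+062C (starts at byte 5)
Byte[7]=EA: 3-byte lead, need 2 cont bytes. acc=0xA
Byte[8]=85: continuation. acc=(acc<<6)|0x05=0x285
Byte[9]=BC: continuation. acc=(acc<<6)|0x3C=0xA17C
Completed: cp=U+A17C (starts at byte 7)

Answer: 0 2 5 7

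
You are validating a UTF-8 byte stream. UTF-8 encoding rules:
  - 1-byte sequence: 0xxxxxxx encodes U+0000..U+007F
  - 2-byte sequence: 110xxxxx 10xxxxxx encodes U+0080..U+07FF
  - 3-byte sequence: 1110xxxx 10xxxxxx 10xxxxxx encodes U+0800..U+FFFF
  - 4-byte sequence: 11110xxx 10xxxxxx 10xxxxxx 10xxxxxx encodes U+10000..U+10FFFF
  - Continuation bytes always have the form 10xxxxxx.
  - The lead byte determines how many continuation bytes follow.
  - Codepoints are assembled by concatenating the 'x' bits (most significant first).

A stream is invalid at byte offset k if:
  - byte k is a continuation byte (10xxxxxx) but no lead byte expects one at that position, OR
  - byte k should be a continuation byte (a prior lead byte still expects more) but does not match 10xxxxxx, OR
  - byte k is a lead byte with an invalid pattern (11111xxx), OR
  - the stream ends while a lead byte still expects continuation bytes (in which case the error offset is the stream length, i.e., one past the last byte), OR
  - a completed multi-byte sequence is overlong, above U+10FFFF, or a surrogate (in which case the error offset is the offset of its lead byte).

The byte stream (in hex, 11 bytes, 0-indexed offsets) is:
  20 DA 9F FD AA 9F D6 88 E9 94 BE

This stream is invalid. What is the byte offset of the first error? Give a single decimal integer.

Byte[0]=20: 1-byte ASCII. cp=U+0020
Byte[1]=DA: 2-byte lead, need 1 cont bytes. acc=0x1A
Byte[2]=9F: continuation. acc=(acc<<6)|0x1F=0x69F
Completed: cp=U+069F (starts at byte 1)
Byte[3]=FD: INVALID lead byte (not 0xxx/110x/1110/11110)

Answer: 3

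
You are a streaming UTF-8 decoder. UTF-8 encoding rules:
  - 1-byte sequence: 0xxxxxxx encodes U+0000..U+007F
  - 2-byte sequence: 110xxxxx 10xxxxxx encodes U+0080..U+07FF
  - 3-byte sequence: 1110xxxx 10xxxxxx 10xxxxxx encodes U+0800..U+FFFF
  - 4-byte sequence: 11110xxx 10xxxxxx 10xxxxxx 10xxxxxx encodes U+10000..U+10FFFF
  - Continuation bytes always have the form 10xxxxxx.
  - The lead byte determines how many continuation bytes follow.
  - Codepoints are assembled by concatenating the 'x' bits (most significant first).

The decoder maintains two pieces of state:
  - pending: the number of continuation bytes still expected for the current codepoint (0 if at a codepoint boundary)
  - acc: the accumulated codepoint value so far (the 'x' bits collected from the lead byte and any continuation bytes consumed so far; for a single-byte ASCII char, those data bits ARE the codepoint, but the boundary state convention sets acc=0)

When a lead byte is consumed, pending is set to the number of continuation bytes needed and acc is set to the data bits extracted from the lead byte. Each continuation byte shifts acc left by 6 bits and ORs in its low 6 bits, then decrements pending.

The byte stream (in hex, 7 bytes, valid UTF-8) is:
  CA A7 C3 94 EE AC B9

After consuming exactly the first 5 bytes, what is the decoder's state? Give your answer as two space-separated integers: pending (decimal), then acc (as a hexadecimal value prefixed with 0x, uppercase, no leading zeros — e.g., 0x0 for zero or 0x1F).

Byte[0]=CA: 2-byte lead. pending=1, acc=0xA
Byte[1]=A7: continuation. acc=(acc<<6)|0x27=0x2A7, pending=0
Byte[2]=C3: 2-byte lead. pending=1, acc=0x3
Byte[3]=94: continuation. acc=(acc<<6)|0x14=0xD4, pending=0
Byte[4]=EE: 3-byte lead. pending=2, acc=0xE

Answer: 2 0xE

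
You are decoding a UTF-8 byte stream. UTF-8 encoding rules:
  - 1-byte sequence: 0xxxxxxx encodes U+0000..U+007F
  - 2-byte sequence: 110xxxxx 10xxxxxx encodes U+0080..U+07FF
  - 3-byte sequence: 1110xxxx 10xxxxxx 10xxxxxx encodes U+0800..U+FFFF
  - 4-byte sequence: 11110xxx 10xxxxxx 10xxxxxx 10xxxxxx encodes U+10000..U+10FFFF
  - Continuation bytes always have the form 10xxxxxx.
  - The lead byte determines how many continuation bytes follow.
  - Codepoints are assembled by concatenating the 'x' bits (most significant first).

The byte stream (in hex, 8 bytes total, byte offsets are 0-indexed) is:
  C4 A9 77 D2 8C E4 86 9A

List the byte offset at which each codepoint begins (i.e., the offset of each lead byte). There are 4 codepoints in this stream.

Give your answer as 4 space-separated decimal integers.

Answer: 0 2 3 5

Derivation:
Byte[0]=C4: 2-byte lead, need 1 cont bytes. acc=0x4
Byte[1]=A9: continuation. acc=(acc<<6)|0x29=0x129
Completed: cp=U+0129 (starts at byte 0)
Byte[2]=77: 1-byte ASCII. cp=U+0077
Byte[3]=D2: 2-byte lead, need 1 cont bytes. acc=0x12
Byte[4]=8C: continuation. acc=(acc<<6)|0x0C=0x48C
Completed: cp=U+048C (starts at byte 3)
Byte[5]=E4: 3-byte lead, need 2 cont bytes. acc=0x4
Byte[6]=86: continuation. acc=(acc<<6)|0x06=0x106
Byte[7]=9A: continuation. acc=(acc<<6)|0x1A=0x419A
Completed: cp=U+419A (starts at byte 5)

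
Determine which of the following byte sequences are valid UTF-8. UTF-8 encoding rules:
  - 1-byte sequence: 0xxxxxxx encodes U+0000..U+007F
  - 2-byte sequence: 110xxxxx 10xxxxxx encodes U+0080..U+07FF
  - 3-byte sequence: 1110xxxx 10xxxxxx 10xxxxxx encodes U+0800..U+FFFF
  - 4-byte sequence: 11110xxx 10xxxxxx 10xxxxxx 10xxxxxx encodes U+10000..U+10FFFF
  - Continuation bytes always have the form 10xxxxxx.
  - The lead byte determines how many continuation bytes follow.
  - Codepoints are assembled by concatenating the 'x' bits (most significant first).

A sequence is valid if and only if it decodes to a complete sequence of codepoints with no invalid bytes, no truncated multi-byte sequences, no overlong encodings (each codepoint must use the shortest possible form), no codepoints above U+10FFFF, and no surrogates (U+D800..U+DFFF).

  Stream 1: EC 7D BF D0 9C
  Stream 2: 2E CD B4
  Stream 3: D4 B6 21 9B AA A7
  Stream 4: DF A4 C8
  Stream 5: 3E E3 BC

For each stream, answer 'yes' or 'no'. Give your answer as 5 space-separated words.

Stream 1: error at byte offset 1. INVALID
Stream 2: decodes cleanly. VALID
Stream 3: error at byte offset 3. INVALID
Stream 4: error at byte offset 3. INVALID
Stream 5: error at byte offset 3. INVALID

Answer: no yes no no no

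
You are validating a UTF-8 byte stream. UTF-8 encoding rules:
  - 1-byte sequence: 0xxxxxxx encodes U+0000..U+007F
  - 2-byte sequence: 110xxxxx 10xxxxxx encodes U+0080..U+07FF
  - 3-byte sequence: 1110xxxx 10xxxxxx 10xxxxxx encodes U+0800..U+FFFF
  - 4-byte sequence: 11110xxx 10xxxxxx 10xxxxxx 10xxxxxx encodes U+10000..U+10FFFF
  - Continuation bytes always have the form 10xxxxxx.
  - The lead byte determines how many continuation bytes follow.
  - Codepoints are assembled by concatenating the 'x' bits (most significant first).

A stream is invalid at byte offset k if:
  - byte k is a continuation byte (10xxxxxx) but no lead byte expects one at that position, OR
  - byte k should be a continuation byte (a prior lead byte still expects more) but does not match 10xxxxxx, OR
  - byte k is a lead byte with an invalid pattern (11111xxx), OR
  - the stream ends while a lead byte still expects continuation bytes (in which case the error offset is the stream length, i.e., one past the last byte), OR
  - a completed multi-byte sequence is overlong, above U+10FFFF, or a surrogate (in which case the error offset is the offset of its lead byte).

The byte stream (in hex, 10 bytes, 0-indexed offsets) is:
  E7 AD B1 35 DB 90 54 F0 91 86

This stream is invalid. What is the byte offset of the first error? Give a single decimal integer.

Answer: 10

Derivation:
Byte[0]=E7: 3-byte lead, need 2 cont bytes. acc=0x7
Byte[1]=AD: continuation. acc=(acc<<6)|0x2D=0x1ED
Byte[2]=B1: continuation. acc=(acc<<6)|0x31=0x7B71
Completed: cp=U+7B71 (starts at byte 0)
Byte[3]=35: 1-byte ASCII. cp=U+0035
Byte[4]=DB: 2-byte lead, need 1 cont bytes. acc=0x1B
Byte[5]=90: continuation. acc=(acc<<6)|0x10=0x6D0
Completed: cp=U+06D0 (starts at byte 4)
Byte[6]=54: 1-byte ASCII. cp=U+0054
Byte[7]=F0: 4-byte lead, need 3 cont bytes. acc=0x0
Byte[8]=91: continuation. acc=(acc<<6)|0x11=0x11
Byte[9]=86: continuation. acc=(acc<<6)|0x06=0x446
Byte[10]: stream ended, expected continuation. INVALID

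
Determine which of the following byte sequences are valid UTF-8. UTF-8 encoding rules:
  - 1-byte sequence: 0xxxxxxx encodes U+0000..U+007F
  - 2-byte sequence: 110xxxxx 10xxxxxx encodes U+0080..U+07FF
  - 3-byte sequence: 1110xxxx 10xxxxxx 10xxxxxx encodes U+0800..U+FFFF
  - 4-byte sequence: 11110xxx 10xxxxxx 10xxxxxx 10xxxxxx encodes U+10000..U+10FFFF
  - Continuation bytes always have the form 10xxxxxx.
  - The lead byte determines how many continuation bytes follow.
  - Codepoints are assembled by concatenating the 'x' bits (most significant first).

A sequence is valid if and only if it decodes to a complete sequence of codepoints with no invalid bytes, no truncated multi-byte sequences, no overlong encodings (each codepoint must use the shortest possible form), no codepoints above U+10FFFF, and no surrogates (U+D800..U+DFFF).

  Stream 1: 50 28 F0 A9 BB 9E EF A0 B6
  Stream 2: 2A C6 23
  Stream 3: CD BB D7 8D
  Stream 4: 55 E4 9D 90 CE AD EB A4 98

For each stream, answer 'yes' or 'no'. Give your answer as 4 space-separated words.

Answer: yes no yes yes

Derivation:
Stream 1: decodes cleanly. VALID
Stream 2: error at byte offset 2. INVALID
Stream 3: decodes cleanly. VALID
Stream 4: decodes cleanly. VALID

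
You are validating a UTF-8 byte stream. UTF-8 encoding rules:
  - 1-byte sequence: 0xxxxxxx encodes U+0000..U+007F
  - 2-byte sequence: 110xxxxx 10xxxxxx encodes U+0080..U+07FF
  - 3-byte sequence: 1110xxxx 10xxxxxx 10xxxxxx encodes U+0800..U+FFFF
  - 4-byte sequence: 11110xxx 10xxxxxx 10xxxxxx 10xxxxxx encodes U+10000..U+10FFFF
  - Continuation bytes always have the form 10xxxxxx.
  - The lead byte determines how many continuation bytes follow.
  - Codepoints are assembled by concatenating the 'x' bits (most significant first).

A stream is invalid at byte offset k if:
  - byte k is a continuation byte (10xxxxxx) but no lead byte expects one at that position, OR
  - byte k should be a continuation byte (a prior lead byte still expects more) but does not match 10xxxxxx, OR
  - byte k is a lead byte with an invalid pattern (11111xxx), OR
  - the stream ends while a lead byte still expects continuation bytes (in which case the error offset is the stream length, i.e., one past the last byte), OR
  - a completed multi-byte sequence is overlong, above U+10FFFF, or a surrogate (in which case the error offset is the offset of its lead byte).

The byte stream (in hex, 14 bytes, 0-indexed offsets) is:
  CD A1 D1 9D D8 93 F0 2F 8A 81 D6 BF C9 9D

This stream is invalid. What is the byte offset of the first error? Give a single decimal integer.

Answer: 7

Derivation:
Byte[0]=CD: 2-byte lead, need 1 cont bytes. acc=0xD
Byte[1]=A1: continuation. acc=(acc<<6)|0x21=0x361
Completed: cp=U+0361 (starts at byte 0)
Byte[2]=D1: 2-byte lead, need 1 cont bytes. acc=0x11
Byte[3]=9D: continuation. acc=(acc<<6)|0x1D=0x45D
Completed: cp=U+045D (starts at byte 2)
Byte[4]=D8: 2-byte lead, need 1 cont bytes. acc=0x18
Byte[5]=93: continuation. acc=(acc<<6)|0x13=0x613
Completed: cp=U+0613 (starts at byte 4)
Byte[6]=F0: 4-byte lead, need 3 cont bytes. acc=0x0
Byte[7]=2F: expected 10xxxxxx continuation. INVALID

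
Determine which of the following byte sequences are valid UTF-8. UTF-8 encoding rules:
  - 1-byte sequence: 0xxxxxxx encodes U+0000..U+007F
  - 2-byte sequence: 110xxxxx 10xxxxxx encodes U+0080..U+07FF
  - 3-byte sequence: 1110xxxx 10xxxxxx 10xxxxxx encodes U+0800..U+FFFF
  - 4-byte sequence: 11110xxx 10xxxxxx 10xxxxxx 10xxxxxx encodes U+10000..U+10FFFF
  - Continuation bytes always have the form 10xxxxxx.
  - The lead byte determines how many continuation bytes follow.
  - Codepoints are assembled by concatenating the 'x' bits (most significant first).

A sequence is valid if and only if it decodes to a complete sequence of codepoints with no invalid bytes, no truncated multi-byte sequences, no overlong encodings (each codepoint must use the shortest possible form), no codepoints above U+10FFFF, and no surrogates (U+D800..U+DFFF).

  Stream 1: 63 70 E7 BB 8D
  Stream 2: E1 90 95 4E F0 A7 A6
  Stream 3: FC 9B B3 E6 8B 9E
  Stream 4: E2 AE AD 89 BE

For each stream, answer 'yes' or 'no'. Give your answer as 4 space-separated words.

Answer: yes no no no

Derivation:
Stream 1: decodes cleanly. VALID
Stream 2: error at byte offset 7. INVALID
Stream 3: error at byte offset 0. INVALID
Stream 4: error at byte offset 3. INVALID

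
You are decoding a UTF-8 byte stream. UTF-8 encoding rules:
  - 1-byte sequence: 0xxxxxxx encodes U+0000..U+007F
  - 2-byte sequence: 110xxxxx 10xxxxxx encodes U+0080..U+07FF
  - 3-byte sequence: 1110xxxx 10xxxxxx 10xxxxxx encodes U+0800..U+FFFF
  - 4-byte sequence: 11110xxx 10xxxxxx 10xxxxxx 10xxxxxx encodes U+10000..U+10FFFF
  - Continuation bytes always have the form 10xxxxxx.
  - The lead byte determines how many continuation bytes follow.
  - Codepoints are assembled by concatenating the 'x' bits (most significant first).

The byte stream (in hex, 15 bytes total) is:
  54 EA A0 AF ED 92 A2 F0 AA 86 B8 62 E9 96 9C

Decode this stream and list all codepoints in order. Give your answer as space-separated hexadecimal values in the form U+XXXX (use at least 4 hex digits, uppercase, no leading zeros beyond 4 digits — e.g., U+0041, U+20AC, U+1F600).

Byte[0]=54: 1-byte ASCII. cp=U+0054
Byte[1]=EA: 3-byte lead, need 2 cont bytes. acc=0xA
Byte[2]=A0: continuation. acc=(acc<<6)|0x20=0x2A0
Byte[3]=AF: continuation. acc=(acc<<6)|0x2F=0xA82F
Completed: cp=U+A82F (starts at byte 1)
Byte[4]=ED: 3-byte lead, need 2 cont bytes. acc=0xD
Byte[5]=92: continuation. acc=(acc<<6)|0x12=0x352
Byte[6]=A2: continuation. acc=(acc<<6)|0x22=0xD4A2
Completed: cp=U+D4A2 (starts at byte 4)
Byte[7]=F0: 4-byte lead, need 3 cont bytes. acc=0x0
Byte[8]=AA: continuation. acc=(acc<<6)|0x2A=0x2A
Byte[9]=86: continuation. acc=(acc<<6)|0x06=0xA86
Byte[10]=B8: continuation. acc=(acc<<6)|0x38=0x2A1B8
Completed: cp=U+2A1B8 (starts at byte 7)
Byte[11]=62: 1-byte ASCII. cp=U+0062
Byte[12]=E9: 3-byte lead, need 2 cont bytes. acc=0x9
Byte[13]=96: continuation. acc=(acc<<6)|0x16=0x256
Byte[14]=9C: continuation. acc=(acc<<6)|0x1C=0x959C
Completed: cp=U+959C (starts at byte 12)

Answer: U+0054 U+A82F U+D4A2 U+2A1B8 U+0062 U+959C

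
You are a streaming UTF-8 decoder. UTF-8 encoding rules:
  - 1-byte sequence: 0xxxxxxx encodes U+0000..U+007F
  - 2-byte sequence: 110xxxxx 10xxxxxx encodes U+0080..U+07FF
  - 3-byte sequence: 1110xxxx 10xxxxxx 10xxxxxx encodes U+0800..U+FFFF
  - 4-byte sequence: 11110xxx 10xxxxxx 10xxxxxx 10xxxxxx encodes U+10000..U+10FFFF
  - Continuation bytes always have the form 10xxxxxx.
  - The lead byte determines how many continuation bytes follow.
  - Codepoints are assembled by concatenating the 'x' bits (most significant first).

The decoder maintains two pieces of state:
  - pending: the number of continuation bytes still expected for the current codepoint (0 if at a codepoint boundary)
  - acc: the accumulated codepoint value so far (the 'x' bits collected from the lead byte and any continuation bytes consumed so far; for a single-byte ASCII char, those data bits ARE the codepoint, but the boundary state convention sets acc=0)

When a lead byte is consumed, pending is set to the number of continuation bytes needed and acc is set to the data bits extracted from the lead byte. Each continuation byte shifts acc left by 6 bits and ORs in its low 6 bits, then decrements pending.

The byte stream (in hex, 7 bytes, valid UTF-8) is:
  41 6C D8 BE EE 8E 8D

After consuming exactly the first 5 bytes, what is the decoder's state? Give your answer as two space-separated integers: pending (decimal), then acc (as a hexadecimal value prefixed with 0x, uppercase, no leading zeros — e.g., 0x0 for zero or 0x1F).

Byte[0]=41: 1-byte. pending=0, acc=0x0
Byte[1]=6C: 1-byte. pending=0, acc=0x0
Byte[2]=D8: 2-byte lead. pending=1, acc=0x18
Byte[3]=BE: continuation. acc=(acc<<6)|0x3E=0x63E, pending=0
Byte[4]=EE: 3-byte lead. pending=2, acc=0xE

Answer: 2 0xE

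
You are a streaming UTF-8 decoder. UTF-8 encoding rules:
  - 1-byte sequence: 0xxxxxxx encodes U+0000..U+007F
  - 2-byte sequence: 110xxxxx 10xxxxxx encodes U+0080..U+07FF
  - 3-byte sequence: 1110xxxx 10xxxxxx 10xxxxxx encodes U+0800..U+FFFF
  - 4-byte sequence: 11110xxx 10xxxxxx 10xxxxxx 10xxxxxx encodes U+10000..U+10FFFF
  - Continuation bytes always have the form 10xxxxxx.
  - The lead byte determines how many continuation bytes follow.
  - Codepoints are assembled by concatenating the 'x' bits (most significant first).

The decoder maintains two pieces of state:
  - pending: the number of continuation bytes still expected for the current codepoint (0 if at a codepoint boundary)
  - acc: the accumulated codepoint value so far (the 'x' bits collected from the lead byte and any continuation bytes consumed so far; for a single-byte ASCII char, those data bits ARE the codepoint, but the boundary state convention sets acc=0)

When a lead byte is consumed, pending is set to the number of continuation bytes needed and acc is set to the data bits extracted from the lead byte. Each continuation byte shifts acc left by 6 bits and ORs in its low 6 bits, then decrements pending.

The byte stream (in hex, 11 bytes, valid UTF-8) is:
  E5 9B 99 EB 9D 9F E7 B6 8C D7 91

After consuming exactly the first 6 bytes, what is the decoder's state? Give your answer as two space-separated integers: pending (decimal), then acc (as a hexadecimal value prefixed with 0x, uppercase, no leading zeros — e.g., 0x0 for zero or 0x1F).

Answer: 0 0xB75F

Derivation:
Byte[0]=E5: 3-byte lead. pending=2, acc=0x5
Byte[1]=9B: continuation. acc=(acc<<6)|0x1B=0x15B, pending=1
Byte[2]=99: continuation. acc=(acc<<6)|0x19=0x56D9, pending=0
Byte[3]=EB: 3-byte lead. pending=2, acc=0xB
Byte[4]=9D: continuation. acc=(acc<<6)|0x1D=0x2DD, pending=1
Byte[5]=9F: continuation. acc=(acc<<6)|0x1F=0xB75F, pending=0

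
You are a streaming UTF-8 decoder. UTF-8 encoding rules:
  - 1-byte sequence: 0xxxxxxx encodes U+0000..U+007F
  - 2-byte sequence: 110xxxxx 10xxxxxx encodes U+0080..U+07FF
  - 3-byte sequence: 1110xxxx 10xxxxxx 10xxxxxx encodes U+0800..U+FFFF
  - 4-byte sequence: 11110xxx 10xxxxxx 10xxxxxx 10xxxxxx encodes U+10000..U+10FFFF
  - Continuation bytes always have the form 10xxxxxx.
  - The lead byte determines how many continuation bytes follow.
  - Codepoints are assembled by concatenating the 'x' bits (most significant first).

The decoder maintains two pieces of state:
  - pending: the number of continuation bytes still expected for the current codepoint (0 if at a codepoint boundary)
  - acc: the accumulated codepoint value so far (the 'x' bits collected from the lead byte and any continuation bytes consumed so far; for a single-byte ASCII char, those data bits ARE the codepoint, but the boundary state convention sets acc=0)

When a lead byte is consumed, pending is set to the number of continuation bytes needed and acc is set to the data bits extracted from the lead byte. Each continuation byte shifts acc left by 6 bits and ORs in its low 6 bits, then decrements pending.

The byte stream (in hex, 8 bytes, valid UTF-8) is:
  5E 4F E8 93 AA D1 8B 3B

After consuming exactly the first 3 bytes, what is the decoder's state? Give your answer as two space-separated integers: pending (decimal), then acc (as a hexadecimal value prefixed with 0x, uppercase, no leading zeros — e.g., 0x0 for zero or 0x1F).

Byte[0]=5E: 1-byte. pending=0, acc=0x0
Byte[1]=4F: 1-byte. pending=0, acc=0x0
Byte[2]=E8: 3-byte lead. pending=2, acc=0x8

Answer: 2 0x8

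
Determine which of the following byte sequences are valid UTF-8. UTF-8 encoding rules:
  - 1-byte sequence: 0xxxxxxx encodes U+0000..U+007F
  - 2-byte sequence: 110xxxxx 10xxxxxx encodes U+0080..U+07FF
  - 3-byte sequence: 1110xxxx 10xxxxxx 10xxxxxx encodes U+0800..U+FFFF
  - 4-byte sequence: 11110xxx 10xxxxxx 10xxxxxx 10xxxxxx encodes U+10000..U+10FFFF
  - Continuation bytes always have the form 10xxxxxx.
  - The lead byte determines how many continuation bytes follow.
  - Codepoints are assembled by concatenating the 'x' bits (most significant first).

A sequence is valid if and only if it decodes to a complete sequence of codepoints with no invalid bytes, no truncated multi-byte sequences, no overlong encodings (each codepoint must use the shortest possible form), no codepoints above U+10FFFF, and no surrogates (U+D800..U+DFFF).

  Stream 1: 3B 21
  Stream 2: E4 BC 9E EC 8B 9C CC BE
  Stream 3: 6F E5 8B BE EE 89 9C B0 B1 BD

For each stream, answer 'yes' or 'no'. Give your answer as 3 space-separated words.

Stream 1: decodes cleanly. VALID
Stream 2: decodes cleanly. VALID
Stream 3: error at byte offset 7. INVALID

Answer: yes yes no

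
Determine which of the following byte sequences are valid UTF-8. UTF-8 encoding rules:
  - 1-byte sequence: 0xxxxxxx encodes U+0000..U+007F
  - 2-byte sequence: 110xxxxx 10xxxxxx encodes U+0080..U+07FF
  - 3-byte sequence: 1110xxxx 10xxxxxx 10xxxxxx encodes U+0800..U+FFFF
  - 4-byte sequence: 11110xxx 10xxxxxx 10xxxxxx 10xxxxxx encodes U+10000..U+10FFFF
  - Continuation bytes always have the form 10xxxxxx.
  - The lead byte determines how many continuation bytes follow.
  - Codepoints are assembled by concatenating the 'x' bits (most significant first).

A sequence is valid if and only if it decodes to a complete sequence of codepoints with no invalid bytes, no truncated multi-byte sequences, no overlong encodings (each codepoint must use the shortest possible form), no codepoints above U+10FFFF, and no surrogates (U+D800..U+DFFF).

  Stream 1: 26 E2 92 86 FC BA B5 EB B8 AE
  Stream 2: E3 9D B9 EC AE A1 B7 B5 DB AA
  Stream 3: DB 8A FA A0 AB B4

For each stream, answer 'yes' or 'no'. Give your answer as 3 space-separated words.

Answer: no no no

Derivation:
Stream 1: error at byte offset 4. INVALID
Stream 2: error at byte offset 6. INVALID
Stream 3: error at byte offset 2. INVALID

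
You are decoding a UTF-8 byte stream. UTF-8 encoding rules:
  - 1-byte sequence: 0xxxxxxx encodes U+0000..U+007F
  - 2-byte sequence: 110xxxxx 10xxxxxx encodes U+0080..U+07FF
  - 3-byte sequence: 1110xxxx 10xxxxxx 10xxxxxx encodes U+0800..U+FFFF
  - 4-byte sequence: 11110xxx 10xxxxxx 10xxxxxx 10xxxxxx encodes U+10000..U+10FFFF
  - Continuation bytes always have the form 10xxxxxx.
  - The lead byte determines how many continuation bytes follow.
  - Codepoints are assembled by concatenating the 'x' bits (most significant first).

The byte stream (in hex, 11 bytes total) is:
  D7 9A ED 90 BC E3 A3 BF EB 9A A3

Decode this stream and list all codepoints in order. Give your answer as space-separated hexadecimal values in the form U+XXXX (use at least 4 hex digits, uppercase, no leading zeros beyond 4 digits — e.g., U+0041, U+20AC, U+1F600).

Answer: U+05DA U+D43C U+38FF U+B6A3

Derivation:
Byte[0]=D7: 2-byte lead, need 1 cont bytes. acc=0x17
Byte[1]=9A: continuation. acc=(acc<<6)|0x1A=0x5DA
Completed: cp=U+05DA (starts at byte 0)
Byte[2]=ED: 3-byte lead, need 2 cont bytes. acc=0xD
Byte[3]=90: continuation. acc=(acc<<6)|0x10=0x350
Byte[4]=BC: continuation. acc=(acc<<6)|0x3C=0xD43C
Completed: cp=U+D43C (starts at byte 2)
Byte[5]=E3: 3-byte lead, need 2 cont bytes. acc=0x3
Byte[6]=A3: continuation. acc=(acc<<6)|0x23=0xE3
Byte[7]=BF: continuation. acc=(acc<<6)|0x3F=0x38FF
Completed: cp=U+38FF (starts at byte 5)
Byte[8]=EB: 3-byte lead, need 2 cont bytes. acc=0xB
Byte[9]=9A: continuation. acc=(acc<<6)|0x1A=0x2DA
Byte[10]=A3: continuation. acc=(acc<<6)|0x23=0xB6A3
Completed: cp=U+B6A3 (starts at byte 8)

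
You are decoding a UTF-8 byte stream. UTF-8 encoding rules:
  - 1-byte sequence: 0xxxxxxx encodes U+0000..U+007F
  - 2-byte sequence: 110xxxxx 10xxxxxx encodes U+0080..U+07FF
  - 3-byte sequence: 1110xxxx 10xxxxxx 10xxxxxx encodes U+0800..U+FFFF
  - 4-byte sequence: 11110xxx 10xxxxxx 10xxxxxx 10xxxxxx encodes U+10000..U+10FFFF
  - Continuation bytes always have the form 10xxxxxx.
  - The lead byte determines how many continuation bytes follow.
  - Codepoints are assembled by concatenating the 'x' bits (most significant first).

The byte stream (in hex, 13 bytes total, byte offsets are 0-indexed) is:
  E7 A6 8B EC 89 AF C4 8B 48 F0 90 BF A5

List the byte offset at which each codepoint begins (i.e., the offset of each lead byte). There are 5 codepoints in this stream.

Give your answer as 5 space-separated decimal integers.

Byte[0]=E7: 3-byte lead, need 2 cont bytes. acc=0x7
Byte[1]=A6: continuation. acc=(acc<<6)|0x26=0x1E6
Byte[2]=8B: continuation. acc=(acc<<6)|0x0B=0x798B
Completed: cp=U+798B (starts at byte 0)
Byte[3]=EC: 3-byte lead, need 2 cont bytes. acc=0xC
Byte[4]=89: continuation. acc=(acc<<6)|0x09=0x309
Byte[5]=AF: continuation. acc=(acc<<6)|0x2F=0xC26F
Completed: cp=U+C26F (starts at byte 3)
Byte[6]=C4: 2-byte lead, need 1 cont bytes. acc=0x4
Byte[7]=8B: continuation. acc=(acc<<6)|0x0B=0x10B
Completed: cp=U+010B (starts at byte 6)
Byte[8]=48: 1-byte ASCII. cp=U+0048
Byte[9]=F0: 4-byte lead, need 3 cont bytes. acc=0x0
Byte[10]=90: continuation. acc=(acc<<6)|0x10=0x10
Byte[11]=BF: continuation. acc=(acc<<6)|0x3F=0x43F
Byte[12]=A5: continuation. acc=(acc<<6)|0x25=0x10FE5
Completed: cp=U+10FE5 (starts at byte 9)

Answer: 0 3 6 8 9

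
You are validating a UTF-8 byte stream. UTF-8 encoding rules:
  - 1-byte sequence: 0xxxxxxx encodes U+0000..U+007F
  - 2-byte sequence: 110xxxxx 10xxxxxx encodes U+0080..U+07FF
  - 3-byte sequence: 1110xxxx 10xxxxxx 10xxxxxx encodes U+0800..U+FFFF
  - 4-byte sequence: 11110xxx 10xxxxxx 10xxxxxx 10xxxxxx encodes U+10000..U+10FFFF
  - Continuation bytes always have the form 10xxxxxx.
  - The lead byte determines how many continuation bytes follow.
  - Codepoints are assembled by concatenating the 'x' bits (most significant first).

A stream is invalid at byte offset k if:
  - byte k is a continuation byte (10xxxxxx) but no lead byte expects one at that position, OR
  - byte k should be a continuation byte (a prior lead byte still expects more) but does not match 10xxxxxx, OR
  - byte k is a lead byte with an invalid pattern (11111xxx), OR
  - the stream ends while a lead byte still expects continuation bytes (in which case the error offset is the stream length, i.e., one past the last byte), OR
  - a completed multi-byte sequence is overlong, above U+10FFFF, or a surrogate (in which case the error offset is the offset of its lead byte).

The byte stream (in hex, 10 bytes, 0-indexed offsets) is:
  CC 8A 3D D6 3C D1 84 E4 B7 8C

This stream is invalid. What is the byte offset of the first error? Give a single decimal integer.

Answer: 4

Derivation:
Byte[0]=CC: 2-byte lead, need 1 cont bytes. acc=0xC
Byte[1]=8A: continuation. acc=(acc<<6)|0x0A=0x30A
Completed: cp=U+030A (starts at byte 0)
Byte[2]=3D: 1-byte ASCII. cp=U+003D
Byte[3]=D6: 2-byte lead, need 1 cont bytes. acc=0x16
Byte[4]=3C: expected 10xxxxxx continuation. INVALID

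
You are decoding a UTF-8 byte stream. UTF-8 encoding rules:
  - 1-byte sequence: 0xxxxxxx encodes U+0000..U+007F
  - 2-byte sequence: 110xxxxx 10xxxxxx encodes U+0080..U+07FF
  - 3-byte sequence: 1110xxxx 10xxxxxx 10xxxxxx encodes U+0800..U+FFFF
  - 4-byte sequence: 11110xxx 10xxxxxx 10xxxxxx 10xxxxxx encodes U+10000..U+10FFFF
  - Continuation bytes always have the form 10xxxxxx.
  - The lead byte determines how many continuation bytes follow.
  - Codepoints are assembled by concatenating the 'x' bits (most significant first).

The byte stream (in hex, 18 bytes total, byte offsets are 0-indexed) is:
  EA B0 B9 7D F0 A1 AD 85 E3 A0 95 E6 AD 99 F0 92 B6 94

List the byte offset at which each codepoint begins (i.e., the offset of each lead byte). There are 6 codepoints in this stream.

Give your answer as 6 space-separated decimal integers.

Byte[0]=EA: 3-byte lead, need 2 cont bytes. acc=0xA
Byte[1]=B0: continuation. acc=(acc<<6)|0x30=0x2B0
Byte[2]=B9: continuation. acc=(acc<<6)|0x39=0xAC39
Completed: cp=U+AC39 (starts at byte 0)
Byte[3]=7D: 1-byte ASCII. cp=U+007D
Byte[4]=F0: 4-byte lead, need 3 cont bytes. acc=0x0
Byte[5]=A1: continuation. acc=(acc<<6)|0x21=0x21
Byte[6]=AD: continuation. acc=(acc<<6)|0x2D=0x86D
Byte[7]=85: continuation. acc=(acc<<6)|0x05=0x21B45
Completed: cp=U+21B45 (starts at byte 4)
Byte[8]=E3: 3-byte lead, need 2 cont bytes. acc=0x3
Byte[9]=A0: continuation. acc=(acc<<6)|0x20=0xE0
Byte[10]=95: continuation. acc=(acc<<6)|0x15=0x3815
Completed: cp=U+3815 (starts at byte 8)
Byte[11]=E6: 3-byte lead, need 2 cont bytes. acc=0x6
Byte[12]=AD: continuation. acc=(acc<<6)|0x2D=0x1AD
Byte[13]=99: continuation. acc=(acc<<6)|0x19=0x6B59
Completed: cp=U+6B59 (starts at byte 11)
Byte[14]=F0: 4-byte lead, need 3 cont bytes. acc=0x0
Byte[15]=92: continuation. acc=(acc<<6)|0x12=0x12
Byte[16]=B6: continuation. acc=(acc<<6)|0x36=0x4B6
Byte[17]=94: continuation. acc=(acc<<6)|0x14=0x12D94
Completed: cp=U+12D94 (starts at byte 14)

Answer: 0 3 4 8 11 14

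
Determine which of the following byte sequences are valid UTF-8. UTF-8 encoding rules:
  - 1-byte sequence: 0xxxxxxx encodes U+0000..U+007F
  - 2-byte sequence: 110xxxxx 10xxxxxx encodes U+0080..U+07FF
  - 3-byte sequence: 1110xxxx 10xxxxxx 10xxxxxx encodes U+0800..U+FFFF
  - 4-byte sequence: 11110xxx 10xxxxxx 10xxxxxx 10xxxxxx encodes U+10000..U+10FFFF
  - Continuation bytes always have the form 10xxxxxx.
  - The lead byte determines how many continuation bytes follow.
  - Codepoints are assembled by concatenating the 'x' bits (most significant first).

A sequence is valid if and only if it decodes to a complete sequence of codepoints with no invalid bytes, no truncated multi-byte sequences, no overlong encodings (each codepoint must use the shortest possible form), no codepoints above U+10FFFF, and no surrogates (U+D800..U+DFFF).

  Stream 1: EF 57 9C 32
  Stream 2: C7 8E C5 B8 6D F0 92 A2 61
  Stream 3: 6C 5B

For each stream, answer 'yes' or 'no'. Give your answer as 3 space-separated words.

Stream 1: error at byte offset 1. INVALID
Stream 2: error at byte offset 8. INVALID
Stream 3: decodes cleanly. VALID

Answer: no no yes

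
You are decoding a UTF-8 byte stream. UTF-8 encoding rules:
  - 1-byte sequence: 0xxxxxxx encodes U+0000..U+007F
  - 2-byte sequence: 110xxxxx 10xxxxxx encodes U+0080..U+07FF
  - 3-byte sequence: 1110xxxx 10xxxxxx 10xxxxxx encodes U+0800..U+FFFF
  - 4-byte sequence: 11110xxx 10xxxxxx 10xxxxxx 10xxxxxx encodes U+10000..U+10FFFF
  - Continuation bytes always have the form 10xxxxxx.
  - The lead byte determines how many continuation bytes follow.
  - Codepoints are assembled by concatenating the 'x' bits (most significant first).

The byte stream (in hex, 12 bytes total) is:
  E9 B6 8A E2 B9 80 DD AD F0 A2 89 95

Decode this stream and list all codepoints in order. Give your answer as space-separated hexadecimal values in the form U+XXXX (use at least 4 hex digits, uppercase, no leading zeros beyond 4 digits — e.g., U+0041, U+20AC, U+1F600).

Byte[0]=E9: 3-byte lead, need 2 cont bytes. acc=0x9
Byte[1]=B6: continuation. acc=(acc<<6)|0x36=0x276
Byte[2]=8A: continuation. acc=(acc<<6)|0x0A=0x9D8A
Completed: cp=U+9D8A (starts at byte 0)
Byte[3]=E2: 3-byte lead, need 2 cont bytes. acc=0x2
Byte[4]=B9: continuation. acc=(acc<<6)|0x39=0xB9
Byte[5]=80: continuation. acc=(acc<<6)|0x00=0x2E40
Completed: cp=U+2E40 (starts at byte 3)
Byte[6]=DD: 2-byte lead, need 1 cont bytes. acc=0x1D
Byte[7]=AD: continuation. acc=(acc<<6)|0x2D=0x76D
Completed: cp=U+076D (starts at byte 6)
Byte[8]=F0: 4-byte lead, need 3 cont bytes. acc=0x0
Byte[9]=A2: continuation. acc=(acc<<6)|0x22=0x22
Byte[10]=89: continuation. acc=(acc<<6)|0x09=0x889
Byte[11]=95: continuation. acc=(acc<<6)|0x15=0x22255
Completed: cp=U+22255 (starts at byte 8)

Answer: U+9D8A U+2E40 U+076D U+22255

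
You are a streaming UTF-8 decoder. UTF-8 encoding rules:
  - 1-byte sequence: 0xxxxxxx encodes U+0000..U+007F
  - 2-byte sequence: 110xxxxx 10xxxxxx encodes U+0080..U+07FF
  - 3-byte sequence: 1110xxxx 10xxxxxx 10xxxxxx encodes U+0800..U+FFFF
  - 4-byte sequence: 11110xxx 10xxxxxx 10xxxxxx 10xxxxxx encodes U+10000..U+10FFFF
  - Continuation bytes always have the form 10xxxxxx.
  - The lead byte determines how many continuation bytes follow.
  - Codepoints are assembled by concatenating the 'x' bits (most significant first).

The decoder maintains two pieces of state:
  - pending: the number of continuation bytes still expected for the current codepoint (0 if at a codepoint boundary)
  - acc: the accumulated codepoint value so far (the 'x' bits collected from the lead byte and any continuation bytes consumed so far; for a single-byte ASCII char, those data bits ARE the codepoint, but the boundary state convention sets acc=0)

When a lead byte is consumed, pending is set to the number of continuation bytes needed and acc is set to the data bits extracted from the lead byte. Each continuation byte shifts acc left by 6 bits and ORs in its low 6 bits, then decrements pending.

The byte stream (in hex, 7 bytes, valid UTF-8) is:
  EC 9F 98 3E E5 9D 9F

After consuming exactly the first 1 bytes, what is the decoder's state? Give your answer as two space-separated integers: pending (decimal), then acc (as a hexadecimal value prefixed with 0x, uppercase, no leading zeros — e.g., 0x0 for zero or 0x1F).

Answer: 2 0xC

Derivation:
Byte[0]=EC: 3-byte lead. pending=2, acc=0xC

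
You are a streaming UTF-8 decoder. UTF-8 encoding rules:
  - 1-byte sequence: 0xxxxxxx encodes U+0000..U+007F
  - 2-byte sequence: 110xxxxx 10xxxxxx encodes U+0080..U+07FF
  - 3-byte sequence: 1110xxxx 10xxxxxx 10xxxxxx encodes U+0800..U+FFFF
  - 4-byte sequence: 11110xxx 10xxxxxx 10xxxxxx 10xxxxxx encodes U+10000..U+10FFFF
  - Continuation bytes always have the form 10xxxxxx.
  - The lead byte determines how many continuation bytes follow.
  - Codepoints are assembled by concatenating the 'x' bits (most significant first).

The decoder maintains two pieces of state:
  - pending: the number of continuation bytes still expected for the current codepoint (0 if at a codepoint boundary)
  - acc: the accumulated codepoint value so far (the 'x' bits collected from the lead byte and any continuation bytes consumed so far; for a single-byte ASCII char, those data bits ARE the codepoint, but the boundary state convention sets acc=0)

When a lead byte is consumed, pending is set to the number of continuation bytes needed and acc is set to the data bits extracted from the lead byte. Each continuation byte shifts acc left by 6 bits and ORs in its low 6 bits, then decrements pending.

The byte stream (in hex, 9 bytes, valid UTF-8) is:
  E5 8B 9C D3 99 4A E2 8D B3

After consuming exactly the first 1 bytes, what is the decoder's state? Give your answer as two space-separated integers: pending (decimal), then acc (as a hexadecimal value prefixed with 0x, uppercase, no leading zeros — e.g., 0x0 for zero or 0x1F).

Answer: 2 0x5

Derivation:
Byte[0]=E5: 3-byte lead. pending=2, acc=0x5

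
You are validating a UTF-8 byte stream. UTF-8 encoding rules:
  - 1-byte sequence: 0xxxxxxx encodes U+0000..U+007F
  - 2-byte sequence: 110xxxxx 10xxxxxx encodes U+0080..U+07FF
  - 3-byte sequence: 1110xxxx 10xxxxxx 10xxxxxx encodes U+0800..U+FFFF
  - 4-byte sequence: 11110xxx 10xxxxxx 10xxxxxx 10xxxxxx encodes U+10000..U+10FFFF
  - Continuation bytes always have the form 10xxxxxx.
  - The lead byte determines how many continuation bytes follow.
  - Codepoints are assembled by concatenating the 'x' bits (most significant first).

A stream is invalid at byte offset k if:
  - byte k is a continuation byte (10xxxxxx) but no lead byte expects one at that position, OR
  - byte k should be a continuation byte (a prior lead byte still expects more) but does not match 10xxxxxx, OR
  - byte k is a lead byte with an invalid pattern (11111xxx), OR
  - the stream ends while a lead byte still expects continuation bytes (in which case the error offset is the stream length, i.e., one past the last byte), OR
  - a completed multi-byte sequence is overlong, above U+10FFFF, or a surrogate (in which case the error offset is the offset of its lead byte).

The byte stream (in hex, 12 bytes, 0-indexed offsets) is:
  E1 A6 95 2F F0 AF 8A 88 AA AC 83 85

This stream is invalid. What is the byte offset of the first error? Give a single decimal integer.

Answer: 8

Derivation:
Byte[0]=E1: 3-byte lead, need 2 cont bytes. acc=0x1
Byte[1]=A6: continuation. acc=(acc<<6)|0x26=0x66
Byte[2]=95: continuation. acc=(acc<<6)|0x15=0x1995
Completed: cp=U+1995 (starts at byte 0)
Byte[3]=2F: 1-byte ASCII. cp=U+002F
Byte[4]=F0: 4-byte lead, need 3 cont bytes. acc=0x0
Byte[5]=AF: continuation. acc=(acc<<6)|0x2F=0x2F
Byte[6]=8A: continuation. acc=(acc<<6)|0x0A=0xBCA
Byte[7]=88: continuation. acc=(acc<<6)|0x08=0x2F288
Completed: cp=U+2F288 (starts at byte 4)
Byte[8]=AA: INVALID lead byte (not 0xxx/110x/1110/11110)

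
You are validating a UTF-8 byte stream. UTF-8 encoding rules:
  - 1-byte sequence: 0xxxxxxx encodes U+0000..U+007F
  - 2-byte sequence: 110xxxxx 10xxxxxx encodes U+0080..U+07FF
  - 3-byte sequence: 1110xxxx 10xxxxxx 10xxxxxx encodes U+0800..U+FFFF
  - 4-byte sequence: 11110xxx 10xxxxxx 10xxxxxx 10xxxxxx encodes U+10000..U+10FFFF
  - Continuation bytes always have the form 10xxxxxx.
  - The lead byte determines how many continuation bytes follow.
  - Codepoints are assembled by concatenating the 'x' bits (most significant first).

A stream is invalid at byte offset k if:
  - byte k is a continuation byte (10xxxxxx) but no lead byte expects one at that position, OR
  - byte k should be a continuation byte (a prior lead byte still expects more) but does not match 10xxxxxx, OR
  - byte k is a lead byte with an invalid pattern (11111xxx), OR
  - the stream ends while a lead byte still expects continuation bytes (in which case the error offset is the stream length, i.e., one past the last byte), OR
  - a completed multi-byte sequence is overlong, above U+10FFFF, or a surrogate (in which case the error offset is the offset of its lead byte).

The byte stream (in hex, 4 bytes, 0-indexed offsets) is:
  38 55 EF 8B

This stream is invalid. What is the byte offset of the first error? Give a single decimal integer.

Answer: 4

Derivation:
Byte[0]=38: 1-byte ASCII. cp=U+0038
Byte[1]=55: 1-byte ASCII. cp=U+0055
Byte[2]=EF: 3-byte lead, need 2 cont bytes. acc=0xF
Byte[3]=8B: continuation. acc=(acc<<6)|0x0B=0x3CB
Byte[4]: stream ended, expected continuation. INVALID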